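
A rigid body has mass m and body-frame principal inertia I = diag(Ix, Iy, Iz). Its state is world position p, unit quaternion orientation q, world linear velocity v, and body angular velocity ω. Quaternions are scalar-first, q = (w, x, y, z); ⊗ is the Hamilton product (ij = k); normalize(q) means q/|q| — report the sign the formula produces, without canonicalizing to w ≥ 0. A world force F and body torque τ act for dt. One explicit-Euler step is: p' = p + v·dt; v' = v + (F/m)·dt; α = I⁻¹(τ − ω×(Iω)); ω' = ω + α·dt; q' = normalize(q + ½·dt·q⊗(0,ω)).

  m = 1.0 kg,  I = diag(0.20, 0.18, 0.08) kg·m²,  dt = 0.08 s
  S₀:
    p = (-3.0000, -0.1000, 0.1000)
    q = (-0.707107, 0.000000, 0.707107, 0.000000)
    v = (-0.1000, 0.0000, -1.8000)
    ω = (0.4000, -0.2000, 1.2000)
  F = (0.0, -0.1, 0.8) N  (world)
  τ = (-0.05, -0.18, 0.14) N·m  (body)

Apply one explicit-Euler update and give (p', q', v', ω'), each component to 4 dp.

p' = (-3.0080, -0.1000, -0.0440)
q' = (-0.7005, 0.0226, 0.7118, -0.0452)
v' = (-0.1000, -0.0080, -1.7360)
ω' = (0.3704, -0.3056, 1.3384)

precession coupling ω×(Iω) = (0.0240, 0.0576, 0.0016)
angular accel α = (-0.3700, -1.3200, 1.7300)
ω + α·dt = (0.3704, -0.3056, 1.3384)
q⊗(0,ω) = (0.1414214, 0.5656856, 0.1414214, -1.1313712)
q + ½dt·q⊗(0,ω), renormalized = (-0.7005, 0.0226, 0.7118, -0.0452)
linear accel F/m = (0.0000, -0.1000, 0.8000)
p' = p + v·dt = (-3.0080, -0.1000, -0.0440)
v' = v + a·dt = (-0.1000, -0.0080, -1.7360)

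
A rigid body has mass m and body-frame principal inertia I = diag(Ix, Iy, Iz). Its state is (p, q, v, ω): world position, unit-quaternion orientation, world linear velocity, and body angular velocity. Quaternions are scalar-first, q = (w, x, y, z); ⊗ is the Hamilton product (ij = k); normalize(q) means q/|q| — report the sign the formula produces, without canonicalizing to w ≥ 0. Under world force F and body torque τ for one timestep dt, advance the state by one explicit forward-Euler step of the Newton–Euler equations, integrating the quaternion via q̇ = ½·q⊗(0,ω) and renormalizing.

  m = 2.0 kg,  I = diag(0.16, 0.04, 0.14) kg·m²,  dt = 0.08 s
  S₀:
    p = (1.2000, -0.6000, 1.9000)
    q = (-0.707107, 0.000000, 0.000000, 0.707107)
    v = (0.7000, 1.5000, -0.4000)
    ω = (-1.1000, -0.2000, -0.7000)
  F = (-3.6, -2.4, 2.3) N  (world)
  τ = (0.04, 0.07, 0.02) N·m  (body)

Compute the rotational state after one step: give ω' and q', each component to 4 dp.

precession coupling ω×(Iω) = (0.0140, 0.0154, -0.0264)
angular accel α = (0.1625, 1.3650, 0.3314)
ω' = ω + α·dt = (-1.0870, -0.0908, -0.6735)
2q̇ = q⊗(0,ω) = (0.4949749, 0.9192391, -0.6363963, 0.4949749)
q' = normalize(q + ½dt·q⊗(0,ω)) = (-0.6864, 0.0367, -0.0254, 0.7259)

ω' = (-1.0870, -0.0908, -0.6735)
q' = (-0.6864, 0.0367, -0.0254, 0.7259)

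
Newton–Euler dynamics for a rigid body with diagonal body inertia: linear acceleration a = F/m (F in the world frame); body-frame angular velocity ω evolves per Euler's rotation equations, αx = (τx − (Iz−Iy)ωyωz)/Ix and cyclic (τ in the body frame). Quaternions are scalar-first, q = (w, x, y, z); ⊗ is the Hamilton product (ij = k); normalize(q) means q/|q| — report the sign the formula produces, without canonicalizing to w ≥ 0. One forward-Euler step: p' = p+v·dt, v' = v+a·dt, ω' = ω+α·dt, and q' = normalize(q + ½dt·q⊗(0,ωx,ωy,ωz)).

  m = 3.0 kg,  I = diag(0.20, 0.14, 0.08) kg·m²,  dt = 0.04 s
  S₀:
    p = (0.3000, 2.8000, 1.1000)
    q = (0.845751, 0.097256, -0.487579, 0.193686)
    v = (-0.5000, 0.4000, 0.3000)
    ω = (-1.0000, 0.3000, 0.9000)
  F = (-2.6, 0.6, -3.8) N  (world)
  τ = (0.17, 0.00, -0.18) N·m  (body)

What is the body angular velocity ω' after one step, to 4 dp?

ω' = (-0.9628, 0.3309, 0.8010)

α = I⁻¹(τ − ω×Iω) = (0.9310, 0.7714, -2.4750)
ω' = ω + α·dt = (-0.9628, 0.3309, 0.8010)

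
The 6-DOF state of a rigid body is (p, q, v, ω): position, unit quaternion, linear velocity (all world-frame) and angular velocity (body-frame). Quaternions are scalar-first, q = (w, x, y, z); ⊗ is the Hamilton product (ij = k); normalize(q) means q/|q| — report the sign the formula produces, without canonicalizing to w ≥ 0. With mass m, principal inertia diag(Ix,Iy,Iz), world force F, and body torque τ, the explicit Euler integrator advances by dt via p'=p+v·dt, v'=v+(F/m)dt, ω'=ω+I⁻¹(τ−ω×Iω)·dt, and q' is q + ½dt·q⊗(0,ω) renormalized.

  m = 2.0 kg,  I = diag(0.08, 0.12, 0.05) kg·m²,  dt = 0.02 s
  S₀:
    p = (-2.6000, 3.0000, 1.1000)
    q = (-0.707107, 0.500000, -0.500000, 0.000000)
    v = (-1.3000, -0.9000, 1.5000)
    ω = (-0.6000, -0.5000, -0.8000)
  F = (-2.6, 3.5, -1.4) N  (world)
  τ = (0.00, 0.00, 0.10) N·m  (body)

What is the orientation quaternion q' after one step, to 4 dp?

q' = (-0.7066, 0.5082, -0.4924, 0.0002)

Hamilton product q⊗(0,ω) = (0.0500000, 0.8242642, 0.7535535, 0.0156856)
q + ½dt·q⊗(0,ω), renormalized = (-0.7066, 0.5082, -0.4924, 0.0002)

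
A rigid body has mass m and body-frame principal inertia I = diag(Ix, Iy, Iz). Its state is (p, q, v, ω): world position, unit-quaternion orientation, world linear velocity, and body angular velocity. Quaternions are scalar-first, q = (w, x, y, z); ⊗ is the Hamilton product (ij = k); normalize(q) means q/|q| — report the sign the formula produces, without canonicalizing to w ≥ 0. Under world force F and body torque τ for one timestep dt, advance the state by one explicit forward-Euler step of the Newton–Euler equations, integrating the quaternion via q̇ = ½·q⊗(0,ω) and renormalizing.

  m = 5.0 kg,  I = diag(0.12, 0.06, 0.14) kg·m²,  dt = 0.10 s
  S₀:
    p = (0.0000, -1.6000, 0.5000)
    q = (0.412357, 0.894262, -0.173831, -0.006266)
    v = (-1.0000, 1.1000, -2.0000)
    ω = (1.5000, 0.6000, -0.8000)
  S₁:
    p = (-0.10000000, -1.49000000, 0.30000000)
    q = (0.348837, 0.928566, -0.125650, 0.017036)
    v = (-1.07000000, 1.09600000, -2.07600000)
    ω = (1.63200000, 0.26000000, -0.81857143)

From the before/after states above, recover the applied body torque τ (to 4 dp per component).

rate change Δω = (0.13200000, -0.34000000, -0.01857143)
ω₀×(Iω₀) = (-0.0384, 0.0240, -0.0540)
I·α + gyro = (0.1200, -0.1800, -0.0800)

τ = (0.1200, -0.1800, -0.0800)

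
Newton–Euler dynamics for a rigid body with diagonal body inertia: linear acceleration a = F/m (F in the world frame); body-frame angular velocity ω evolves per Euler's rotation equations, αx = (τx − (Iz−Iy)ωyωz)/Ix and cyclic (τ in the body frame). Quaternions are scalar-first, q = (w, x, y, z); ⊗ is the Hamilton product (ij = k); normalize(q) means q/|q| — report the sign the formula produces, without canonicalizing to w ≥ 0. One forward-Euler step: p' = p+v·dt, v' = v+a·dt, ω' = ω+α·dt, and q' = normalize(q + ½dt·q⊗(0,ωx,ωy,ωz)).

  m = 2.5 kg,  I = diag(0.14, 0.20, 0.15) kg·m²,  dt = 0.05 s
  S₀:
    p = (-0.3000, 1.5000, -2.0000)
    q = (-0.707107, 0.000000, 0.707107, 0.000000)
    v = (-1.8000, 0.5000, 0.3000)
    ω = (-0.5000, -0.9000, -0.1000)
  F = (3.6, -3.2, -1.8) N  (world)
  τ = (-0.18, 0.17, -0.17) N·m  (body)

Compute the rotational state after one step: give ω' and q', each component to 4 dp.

(τ − ω×Iω)/I = (-1.2536, 0.8525, -1.3133)
ω + α·dt = (-0.5627, -0.8574, -0.1657)
Hamilton product q⊗(0,ω) = (0.6363963, 0.2828428, 0.6363963, 0.4242642)
q + ½dt·q⊗(0,ω), renormalized = (-0.6910, 0.0071, 0.7228, 0.0106)

ω' = (-0.5627, -0.8574, -0.1657)
q' = (-0.6910, 0.0071, 0.7228, 0.0106)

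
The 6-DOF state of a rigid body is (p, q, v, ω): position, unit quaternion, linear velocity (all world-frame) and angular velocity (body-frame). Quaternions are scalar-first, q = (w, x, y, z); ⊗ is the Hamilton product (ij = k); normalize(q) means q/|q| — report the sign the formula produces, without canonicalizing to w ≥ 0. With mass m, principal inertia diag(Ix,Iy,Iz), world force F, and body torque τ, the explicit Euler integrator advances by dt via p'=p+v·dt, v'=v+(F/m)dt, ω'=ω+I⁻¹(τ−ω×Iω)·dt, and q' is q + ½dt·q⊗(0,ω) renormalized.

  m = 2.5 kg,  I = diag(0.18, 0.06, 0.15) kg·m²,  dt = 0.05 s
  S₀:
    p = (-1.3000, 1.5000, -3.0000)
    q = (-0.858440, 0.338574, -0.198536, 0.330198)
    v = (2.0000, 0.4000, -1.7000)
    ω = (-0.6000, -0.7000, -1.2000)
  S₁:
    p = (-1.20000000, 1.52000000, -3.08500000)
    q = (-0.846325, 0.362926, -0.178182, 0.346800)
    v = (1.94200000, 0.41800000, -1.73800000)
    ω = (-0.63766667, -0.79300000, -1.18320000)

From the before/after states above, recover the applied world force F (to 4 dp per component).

F = (-2.9000, 0.9000, -1.9000)

velocity change Δv = (-0.05800000, 0.01800000, -0.03800000)
applied force F = (-2.9000, 0.9000, -1.9000)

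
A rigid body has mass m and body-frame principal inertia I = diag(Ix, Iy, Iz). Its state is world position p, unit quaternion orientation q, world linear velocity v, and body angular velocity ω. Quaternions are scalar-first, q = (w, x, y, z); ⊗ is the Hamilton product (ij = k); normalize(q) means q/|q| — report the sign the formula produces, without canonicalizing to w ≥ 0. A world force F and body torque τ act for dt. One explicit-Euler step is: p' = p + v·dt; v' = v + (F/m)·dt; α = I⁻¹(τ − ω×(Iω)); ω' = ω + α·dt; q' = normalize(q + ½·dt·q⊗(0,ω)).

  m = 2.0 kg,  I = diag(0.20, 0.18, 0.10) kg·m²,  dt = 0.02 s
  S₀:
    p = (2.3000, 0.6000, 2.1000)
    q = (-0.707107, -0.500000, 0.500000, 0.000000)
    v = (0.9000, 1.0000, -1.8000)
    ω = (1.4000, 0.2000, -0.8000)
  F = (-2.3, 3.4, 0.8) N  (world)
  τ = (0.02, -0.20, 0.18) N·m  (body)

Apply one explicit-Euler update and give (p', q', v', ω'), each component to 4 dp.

precession coupling ω×(Iω) = (0.0128, -0.1120, -0.0056)
(τ − ω×Iω)/I = (0.0360, -0.4889, 1.8560)
ω' = ω + α·dt = (1.4007, 0.1902, -0.7629)
q⊗(0,ω) = (0.6000000, -1.3899498, -0.5414214, -0.2343144)
q' = normalize(q + ½dt·q⊗(0,ω)) = (-0.7010, -0.5138, 0.4945, -0.0023)
new position p' = (2.3180, 0.6200, 2.0640)
new velocity v' = (0.8770, 1.0340, -1.7920)

p' = (2.3180, 0.6200, 2.0640)
q' = (-0.7010, -0.5138, 0.4945, -0.0023)
v' = (0.8770, 1.0340, -1.7920)
ω' = (1.4007, 0.1902, -0.7629)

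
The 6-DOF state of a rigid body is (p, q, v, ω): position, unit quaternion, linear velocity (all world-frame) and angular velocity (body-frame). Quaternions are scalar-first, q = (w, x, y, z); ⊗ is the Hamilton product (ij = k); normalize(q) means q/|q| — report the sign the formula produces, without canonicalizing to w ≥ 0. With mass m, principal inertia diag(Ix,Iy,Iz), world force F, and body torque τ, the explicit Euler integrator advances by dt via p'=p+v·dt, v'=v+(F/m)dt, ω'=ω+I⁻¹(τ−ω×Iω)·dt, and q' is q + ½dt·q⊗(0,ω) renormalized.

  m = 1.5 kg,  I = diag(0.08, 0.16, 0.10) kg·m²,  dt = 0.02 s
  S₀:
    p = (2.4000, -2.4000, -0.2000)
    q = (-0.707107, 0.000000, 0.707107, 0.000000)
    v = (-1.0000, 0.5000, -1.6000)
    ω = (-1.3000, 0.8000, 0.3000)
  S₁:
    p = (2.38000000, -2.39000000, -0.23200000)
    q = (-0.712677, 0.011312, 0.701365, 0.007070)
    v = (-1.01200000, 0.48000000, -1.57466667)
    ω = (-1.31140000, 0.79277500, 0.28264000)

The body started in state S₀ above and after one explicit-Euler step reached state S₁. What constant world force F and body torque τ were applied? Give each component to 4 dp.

Δω = ω₁−ω₀ = (-0.01140000, -0.00722500, -0.01736000)
gyro term ω₀×Iω₀ = (-0.0144, 0.0078, -0.0832)
I·α + gyro = (-0.0600, -0.0500, -0.1700)
velocity change Δv = (-0.01200000, -0.02000000, 0.02533333)
applied force F = (-0.9000, -1.5000, 1.9000)

F = (-0.9000, -1.5000, 1.9000)
τ = (-0.0600, -0.0500, -0.1700)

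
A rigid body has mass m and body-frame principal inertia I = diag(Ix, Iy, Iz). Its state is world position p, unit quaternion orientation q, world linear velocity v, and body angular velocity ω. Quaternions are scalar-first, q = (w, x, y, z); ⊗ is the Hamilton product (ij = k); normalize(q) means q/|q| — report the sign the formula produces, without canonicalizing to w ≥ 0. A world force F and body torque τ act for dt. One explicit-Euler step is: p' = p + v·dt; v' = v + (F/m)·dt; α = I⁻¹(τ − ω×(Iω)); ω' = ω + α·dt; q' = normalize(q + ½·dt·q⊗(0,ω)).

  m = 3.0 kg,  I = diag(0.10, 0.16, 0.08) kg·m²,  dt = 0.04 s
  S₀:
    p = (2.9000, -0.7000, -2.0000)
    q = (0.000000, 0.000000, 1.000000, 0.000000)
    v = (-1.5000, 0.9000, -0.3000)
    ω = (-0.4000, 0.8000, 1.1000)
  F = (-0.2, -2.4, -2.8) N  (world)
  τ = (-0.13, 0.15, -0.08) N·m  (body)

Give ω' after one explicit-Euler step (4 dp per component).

ω' = (-0.4238, 0.8397, 1.0696)

ω×(Iω) gyroscopic = (-0.0704, -0.0088, -0.0192)
α = I⁻¹(τ − ω×Iω) = (-0.5960, 0.9925, -0.7600)
new body rate ω' = (-0.4238, 0.8397, 1.0696)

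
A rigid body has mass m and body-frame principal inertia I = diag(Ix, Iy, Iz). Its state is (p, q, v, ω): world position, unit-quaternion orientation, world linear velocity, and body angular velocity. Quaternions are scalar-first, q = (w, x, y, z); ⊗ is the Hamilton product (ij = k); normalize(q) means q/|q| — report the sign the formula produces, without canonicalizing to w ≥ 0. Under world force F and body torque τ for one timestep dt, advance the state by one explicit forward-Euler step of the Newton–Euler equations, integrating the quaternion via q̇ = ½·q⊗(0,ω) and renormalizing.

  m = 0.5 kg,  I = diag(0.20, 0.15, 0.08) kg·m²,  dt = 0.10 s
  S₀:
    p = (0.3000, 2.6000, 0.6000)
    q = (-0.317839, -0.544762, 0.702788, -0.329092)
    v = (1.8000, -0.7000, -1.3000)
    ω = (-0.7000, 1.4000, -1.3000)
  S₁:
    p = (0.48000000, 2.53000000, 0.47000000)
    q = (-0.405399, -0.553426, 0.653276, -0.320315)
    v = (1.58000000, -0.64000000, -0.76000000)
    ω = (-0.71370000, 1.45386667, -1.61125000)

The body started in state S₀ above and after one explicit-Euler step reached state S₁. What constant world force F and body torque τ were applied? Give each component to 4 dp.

Δv = v₁−v₀ = (-0.22000000, 0.06000000, 0.54000000)
applied force F = (-1.1000, 0.3000, 2.7000)
rate change Δω = (-0.01370000, 0.05386667, -0.31125000)
ω₀×(Iω₀) = (0.1274, 0.1092, 0.0490)
applied torque τ = (0.1000, 0.1900, -0.2000)

F = (-1.1000, 0.3000, 2.7000)
τ = (0.1000, 0.1900, -0.2000)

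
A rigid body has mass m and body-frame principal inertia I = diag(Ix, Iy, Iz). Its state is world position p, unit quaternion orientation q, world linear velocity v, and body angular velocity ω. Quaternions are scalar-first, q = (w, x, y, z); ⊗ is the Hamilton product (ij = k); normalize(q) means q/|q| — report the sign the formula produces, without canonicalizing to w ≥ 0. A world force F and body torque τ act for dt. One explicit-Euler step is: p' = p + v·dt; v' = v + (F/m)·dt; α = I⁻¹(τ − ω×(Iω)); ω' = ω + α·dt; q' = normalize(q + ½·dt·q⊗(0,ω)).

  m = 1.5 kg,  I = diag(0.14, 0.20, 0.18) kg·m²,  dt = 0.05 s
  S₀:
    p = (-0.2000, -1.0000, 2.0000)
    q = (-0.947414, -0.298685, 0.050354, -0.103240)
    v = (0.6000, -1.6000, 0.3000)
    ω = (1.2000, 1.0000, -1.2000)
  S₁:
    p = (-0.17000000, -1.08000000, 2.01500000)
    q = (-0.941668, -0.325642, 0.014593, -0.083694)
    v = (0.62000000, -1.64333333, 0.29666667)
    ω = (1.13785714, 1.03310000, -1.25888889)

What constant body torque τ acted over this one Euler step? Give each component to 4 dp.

τ = (-0.1500, 0.1900, -0.1400)

Δω = ω₁−ω₀ = (-0.06214286, 0.03310000, -0.05888889)
ω₀×(Iω₀) = (0.0240, 0.0576, 0.0720)
applied torque τ = (-0.1500, 0.1900, -0.1400)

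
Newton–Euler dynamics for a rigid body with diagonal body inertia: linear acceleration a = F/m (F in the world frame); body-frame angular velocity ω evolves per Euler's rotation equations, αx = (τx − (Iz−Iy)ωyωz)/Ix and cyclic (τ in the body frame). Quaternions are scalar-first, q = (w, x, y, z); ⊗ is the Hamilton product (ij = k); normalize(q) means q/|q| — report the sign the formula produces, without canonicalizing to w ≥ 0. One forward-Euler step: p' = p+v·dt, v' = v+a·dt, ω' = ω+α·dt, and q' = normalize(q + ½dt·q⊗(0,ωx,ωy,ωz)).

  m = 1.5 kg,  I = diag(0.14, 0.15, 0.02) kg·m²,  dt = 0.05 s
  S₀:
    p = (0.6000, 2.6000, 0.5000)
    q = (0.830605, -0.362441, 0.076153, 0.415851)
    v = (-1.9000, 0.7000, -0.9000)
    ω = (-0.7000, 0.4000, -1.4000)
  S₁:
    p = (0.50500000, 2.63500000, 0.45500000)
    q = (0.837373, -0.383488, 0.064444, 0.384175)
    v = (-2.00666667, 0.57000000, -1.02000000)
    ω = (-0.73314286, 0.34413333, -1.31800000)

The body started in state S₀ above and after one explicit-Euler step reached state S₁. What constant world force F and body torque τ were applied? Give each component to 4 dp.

ω₁ − ω₀ = (-0.03314286, -0.05586667, 0.08200000)
gyro term ω₀×Iω₀ = (0.0728, 0.1176, -0.0028)
τ = I·(Δω/dt) + ω₀×(Iω₀) = (-0.0200, -0.0500, 0.0300)
Δv = v₁−v₀ = (-0.10666667, -0.13000000, -0.12000000)
F = m·Δv/dt = (-3.2000, -3.9000, -3.6000)

F = (-3.2000, -3.9000, -3.6000)
τ = (-0.0200, -0.0500, 0.0300)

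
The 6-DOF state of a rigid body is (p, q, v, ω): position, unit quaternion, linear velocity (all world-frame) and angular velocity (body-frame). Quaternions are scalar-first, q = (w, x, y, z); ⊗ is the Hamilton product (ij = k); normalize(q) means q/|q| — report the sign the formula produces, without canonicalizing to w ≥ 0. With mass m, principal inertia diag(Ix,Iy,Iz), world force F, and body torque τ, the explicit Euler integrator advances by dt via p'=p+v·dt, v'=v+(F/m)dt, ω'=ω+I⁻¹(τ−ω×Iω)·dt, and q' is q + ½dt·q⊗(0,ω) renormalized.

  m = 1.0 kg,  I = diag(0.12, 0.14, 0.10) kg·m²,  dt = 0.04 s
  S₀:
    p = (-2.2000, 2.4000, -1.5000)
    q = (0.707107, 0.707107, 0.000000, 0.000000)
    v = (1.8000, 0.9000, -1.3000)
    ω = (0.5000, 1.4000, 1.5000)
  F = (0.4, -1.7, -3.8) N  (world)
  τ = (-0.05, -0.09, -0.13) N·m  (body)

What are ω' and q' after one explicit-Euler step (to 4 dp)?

ω' = (0.5113, 1.3700, 1.4424)
q' = (0.6994, 0.7135, -0.0014, 0.0410)

gyro term ω×Iω = (-0.0840, 0.0150, 0.0140)
angular accel α = (0.2833, -0.7500, -1.4400)
ω' = ω + α·dt = (0.5113, 1.3700, 1.4424)
Hamilton product q⊗(0,ω) = (-0.3535535, 0.3535535, -0.0707107, 2.0506103)
q + ½dt·q⊗(0,ω), renormalized = (0.6994, 0.7135, -0.0014, 0.0410)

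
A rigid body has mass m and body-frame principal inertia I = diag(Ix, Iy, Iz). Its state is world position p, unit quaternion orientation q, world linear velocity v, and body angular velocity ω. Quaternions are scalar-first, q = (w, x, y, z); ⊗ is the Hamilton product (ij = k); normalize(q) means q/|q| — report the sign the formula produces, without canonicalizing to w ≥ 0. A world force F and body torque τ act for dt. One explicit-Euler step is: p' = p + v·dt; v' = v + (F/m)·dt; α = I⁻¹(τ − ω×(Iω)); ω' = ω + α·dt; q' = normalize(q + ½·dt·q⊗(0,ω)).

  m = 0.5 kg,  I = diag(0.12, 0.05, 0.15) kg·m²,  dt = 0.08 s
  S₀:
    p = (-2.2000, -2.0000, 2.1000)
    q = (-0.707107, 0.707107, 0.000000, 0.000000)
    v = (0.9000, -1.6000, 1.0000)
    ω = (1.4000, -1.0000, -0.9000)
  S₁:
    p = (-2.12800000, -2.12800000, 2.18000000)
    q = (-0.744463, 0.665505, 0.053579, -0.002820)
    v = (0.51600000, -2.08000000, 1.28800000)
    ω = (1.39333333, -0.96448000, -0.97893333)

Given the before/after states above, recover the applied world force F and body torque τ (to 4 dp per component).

velocity change Δv = (-0.38400000, -0.48000000, 0.28800000)
m·(v₁−v₀)/dt = (-2.4000, -3.0000, 1.8000)
Δω = ω₁−ω₀ = (-0.00666667, 0.03552000, -0.07893333)
precession coupling = (0.0900, 0.0378, 0.0980)
I·α + gyro = (0.0800, 0.0600, -0.0500)

F = (-2.4000, -3.0000, 1.8000)
τ = (0.0800, 0.0600, -0.0500)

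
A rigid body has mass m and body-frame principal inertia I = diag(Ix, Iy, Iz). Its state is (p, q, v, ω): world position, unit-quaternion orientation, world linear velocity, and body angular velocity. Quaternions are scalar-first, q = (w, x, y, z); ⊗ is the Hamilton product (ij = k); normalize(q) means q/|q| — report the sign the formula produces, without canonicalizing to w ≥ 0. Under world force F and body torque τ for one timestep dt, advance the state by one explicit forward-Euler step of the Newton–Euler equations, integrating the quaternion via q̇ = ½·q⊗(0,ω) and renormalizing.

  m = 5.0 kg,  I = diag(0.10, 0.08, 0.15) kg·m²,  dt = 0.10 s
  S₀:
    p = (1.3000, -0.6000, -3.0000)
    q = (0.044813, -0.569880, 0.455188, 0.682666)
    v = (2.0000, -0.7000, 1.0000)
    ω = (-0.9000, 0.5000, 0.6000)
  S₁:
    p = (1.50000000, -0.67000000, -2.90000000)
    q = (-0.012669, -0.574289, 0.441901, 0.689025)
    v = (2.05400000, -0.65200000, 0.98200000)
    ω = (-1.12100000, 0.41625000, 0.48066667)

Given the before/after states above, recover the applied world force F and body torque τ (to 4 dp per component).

F = (2.7000, 2.4000, -0.9000)
τ = (-0.2000, -0.0400, -0.1700)

v₁ − v₀ = (0.05400000, 0.04800000, -0.01800000)
m·(v₁−v₀)/dt = (2.7000, 2.4000, -0.9000)
Δω = ω₁−ω₀ = (-0.22100000, -0.08375000, -0.11933333)
ω₀×(Iω₀) = (0.0210, 0.0270, 0.0090)
applied torque τ = (-0.2000, -0.0400, -0.1700)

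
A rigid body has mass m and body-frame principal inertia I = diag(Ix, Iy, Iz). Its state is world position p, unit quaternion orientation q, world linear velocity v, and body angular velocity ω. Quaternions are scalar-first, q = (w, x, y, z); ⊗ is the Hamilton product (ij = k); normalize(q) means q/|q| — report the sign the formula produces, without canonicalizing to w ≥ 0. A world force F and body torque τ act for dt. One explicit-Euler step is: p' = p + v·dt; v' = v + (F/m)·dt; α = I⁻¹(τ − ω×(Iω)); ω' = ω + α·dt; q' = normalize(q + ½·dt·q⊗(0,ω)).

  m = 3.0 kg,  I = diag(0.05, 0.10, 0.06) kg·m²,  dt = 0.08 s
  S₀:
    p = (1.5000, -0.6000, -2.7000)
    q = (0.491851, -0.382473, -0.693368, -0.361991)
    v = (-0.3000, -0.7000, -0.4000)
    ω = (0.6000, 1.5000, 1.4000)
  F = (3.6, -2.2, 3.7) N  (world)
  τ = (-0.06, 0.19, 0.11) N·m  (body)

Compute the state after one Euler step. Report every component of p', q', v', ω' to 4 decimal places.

ω×(Iω) gyroscopic = (-0.0840, -0.0084, 0.0450)
angular accel α = (0.4800, 1.9840, 1.0833)
ω' = ω + α·dt = (0.6384, 1.6587, 1.4867)
Hamilton product q⊗(0,ω) = (1.7763232, -0.1326181, 1.0560441, 0.5309027)
updated quaternion q' = (0.5609, -0.3864, -0.6488, -0.3395)
a = F/m = (1.2000, -0.7333, 1.2333)
p + v·dt = (1.4760, -0.6560, -2.7320)
v + (F/m)dt = (-0.2040, -0.7587, -0.3013)

p' = (1.4760, -0.6560, -2.7320)
q' = (0.5609, -0.3864, -0.6488, -0.3395)
v' = (-0.2040, -0.7587, -0.3013)
ω' = (0.6384, 1.6587, 1.4867)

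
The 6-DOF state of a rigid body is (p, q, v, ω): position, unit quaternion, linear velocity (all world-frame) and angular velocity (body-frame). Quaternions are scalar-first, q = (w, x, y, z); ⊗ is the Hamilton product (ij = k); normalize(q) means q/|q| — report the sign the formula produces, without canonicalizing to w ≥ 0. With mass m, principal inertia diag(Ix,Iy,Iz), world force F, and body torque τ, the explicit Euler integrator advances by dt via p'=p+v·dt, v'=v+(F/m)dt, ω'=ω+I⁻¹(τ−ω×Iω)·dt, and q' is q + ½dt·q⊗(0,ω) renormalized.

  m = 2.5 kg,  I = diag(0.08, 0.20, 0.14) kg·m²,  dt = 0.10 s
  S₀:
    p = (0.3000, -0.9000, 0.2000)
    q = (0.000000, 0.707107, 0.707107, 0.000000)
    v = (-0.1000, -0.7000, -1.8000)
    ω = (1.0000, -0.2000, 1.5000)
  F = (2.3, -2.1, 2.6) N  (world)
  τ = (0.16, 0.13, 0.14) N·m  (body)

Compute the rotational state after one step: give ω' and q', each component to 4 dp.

ω' = (1.1775, -0.0900, 1.6171)
q' = (-0.0282, 0.7570, 0.6514, -0.0423)

gyro term ω×Iω = (0.0180, -0.0900, -0.0240)
angular accel α = (1.7750, 1.1000, 1.1714)
ω + α·dt = (1.1775, -0.0900, 1.6171)
q⊗(0,ω) = (-0.5656856, 1.0606605, -1.0606605, -0.8485284)
q + ½dt·q⊗(0,ω), renormalized = (-0.0282, 0.7570, 0.6514, -0.0423)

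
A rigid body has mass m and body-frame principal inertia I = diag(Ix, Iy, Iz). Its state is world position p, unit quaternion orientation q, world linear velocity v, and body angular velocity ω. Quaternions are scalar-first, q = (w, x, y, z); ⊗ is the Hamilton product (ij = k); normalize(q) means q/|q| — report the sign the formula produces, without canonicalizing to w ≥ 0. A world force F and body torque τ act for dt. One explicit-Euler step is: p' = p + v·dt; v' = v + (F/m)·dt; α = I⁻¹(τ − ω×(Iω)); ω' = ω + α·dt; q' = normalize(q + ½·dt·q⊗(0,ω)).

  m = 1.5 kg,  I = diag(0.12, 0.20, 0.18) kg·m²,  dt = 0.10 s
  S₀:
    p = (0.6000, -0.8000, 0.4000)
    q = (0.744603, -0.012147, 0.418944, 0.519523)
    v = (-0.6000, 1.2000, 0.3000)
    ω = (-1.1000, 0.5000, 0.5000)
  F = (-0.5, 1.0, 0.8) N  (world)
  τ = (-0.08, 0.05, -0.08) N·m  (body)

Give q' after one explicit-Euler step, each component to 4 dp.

q⊗(0,ω) = (-0.4825952, -0.8693528, -0.1931003, 0.8270664)
q + ½dt·q⊗(0,ω), renormalized = (0.7189, -0.0555, 0.4084, 0.5597)

q' = (0.7189, -0.0555, 0.4084, 0.5597)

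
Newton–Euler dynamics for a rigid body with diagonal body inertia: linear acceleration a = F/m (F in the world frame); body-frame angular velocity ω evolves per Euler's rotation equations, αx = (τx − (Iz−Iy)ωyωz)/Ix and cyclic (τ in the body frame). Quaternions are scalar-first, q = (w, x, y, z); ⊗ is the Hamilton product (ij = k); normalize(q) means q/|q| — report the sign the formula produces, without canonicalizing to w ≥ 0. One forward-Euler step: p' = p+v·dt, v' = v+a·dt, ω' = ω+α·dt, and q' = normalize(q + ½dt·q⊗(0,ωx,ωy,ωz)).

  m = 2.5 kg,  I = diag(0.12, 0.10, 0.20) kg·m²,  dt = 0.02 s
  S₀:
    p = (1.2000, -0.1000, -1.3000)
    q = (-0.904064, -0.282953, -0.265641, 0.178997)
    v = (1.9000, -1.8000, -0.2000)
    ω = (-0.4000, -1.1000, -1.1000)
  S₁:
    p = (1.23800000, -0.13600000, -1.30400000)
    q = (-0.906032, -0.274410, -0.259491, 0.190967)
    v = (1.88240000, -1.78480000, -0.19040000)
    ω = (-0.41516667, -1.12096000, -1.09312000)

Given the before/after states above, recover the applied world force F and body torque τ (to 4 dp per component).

F = (-2.2000, 1.9000, 1.2000)
τ = (0.0300, -0.1400, 0.0600)

velocity change Δv = (-0.01760000, 0.01520000, 0.00960000)
F = m·Δv/dt = (-2.2000, 1.9000, 1.2000)
Δω = ω₁−ω₀ = (-0.01516667, -0.02096000, 0.00688000)
ω₀×(Iω₀) = (0.1210, -0.0352, -0.0088)
τ = I·(Δω/dt) + ω₀×(Iω₀) = (0.0300, -0.1400, 0.0600)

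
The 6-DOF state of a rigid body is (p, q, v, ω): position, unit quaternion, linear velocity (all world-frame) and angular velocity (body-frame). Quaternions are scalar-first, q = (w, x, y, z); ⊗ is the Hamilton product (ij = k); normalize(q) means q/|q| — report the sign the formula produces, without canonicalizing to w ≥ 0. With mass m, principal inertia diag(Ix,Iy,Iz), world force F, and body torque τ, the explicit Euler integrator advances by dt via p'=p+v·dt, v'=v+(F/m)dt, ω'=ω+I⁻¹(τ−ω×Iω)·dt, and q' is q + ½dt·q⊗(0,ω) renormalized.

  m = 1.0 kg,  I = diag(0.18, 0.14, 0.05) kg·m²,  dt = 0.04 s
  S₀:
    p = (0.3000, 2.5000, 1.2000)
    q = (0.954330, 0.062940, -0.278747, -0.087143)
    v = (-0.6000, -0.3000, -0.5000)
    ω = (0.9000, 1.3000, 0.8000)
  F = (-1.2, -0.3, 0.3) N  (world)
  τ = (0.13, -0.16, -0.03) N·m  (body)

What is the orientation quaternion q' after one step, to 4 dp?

Hamilton product q⊗(0,ω) = (0.3754395, 0.7491853, 1.1118483, 1.0961583)
updated quaternion q' = (0.9612, 0.0779, -0.2563, -0.0652)

q' = (0.9612, 0.0779, -0.2563, -0.0652)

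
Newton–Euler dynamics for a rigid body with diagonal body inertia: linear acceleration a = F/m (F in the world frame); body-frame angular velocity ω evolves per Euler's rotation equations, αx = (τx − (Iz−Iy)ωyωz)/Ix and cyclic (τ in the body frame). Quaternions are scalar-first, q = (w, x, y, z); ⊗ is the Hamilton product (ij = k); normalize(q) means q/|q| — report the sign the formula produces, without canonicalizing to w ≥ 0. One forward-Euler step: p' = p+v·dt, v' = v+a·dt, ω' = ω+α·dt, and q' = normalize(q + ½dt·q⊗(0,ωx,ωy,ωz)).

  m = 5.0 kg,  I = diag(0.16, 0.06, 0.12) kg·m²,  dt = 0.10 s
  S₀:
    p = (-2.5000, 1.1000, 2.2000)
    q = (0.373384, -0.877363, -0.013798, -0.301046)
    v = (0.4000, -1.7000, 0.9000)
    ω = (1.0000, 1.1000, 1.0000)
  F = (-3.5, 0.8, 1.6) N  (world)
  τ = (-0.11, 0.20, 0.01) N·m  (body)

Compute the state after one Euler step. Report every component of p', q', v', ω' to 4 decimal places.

p' = (-2.4600, 0.9300, 2.2900)
q' = (0.4313, -0.8395, 0.0354, -0.3286)
v' = (0.3300, -1.6840, 0.9320)
ω' = (0.8900, 1.3667, 1.1000)

p + v·dt = (-2.4600, 0.9300, 2.2900)
v + (F/m)dt = (0.3300, -1.6840, 0.9320)
ω×(Iω) gyroscopic = (0.0660, 0.0400, -0.1100)
angular accel α = (-1.1000, 2.6667, 1.0000)
new body rate ω' = (0.8900, 1.3667, 1.1000)
q⊗(0,ω) = (1.1935868, 0.6907366, 0.9870394, -0.5779173)
updated quaternion q' = (0.4313, -0.8395, 0.0354, -0.3286)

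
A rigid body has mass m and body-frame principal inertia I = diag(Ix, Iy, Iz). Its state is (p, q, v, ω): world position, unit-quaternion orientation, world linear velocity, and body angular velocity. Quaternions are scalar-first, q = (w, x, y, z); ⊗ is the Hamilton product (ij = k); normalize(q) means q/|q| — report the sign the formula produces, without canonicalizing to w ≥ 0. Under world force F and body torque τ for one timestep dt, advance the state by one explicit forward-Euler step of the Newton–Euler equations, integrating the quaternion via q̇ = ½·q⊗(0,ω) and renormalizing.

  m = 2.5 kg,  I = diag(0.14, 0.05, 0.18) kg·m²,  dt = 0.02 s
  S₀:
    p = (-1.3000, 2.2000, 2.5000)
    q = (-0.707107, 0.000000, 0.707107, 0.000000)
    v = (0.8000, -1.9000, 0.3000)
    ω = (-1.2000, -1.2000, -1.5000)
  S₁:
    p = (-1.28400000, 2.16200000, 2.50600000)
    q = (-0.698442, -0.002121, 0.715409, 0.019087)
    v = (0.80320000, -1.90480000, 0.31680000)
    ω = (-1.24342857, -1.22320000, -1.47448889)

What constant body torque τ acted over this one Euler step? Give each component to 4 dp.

τ = (-0.0700, -0.1300, 0.1000)

rate change Δω = (-0.04342857, -0.02320000, 0.02551111)
precession coupling = (0.2340, -0.0720, -0.1296)
τ = I·(Δω/dt) + ω₀×(Iω₀) = (-0.0700, -0.1300, 0.1000)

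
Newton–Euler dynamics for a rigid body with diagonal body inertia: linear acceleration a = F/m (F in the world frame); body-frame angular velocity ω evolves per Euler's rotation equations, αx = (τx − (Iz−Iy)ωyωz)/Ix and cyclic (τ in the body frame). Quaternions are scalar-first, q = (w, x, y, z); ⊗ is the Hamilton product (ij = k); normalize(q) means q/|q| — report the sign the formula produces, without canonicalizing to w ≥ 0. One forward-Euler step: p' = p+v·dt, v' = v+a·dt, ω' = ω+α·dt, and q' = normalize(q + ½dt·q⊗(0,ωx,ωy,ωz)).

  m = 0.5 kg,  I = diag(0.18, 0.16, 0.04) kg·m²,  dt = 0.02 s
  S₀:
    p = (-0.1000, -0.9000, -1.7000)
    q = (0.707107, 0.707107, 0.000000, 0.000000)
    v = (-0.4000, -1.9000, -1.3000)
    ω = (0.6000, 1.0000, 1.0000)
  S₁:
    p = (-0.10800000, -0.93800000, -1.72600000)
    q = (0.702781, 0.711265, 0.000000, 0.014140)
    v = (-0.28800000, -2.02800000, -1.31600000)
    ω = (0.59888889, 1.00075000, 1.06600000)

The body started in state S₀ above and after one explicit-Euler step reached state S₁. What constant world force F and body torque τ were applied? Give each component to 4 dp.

ω₁ − ω₀ = (-0.00111111, 0.00075000, 0.06600000)
gyro term ω₀×Iω₀ = (-0.1200, 0.0840, -0.0120)
applied torque τ = (-0.1300, 0.0900, 0.1200)
velocity change Δv = (0.11200000, -0.12800000, -0.01600000)
applied force F = (2.8000, -3.2000, -0.4000)

F = (2.8000, -3.2000, -0.4000)
τ = (-0.1300, 0.0900, 0.1200)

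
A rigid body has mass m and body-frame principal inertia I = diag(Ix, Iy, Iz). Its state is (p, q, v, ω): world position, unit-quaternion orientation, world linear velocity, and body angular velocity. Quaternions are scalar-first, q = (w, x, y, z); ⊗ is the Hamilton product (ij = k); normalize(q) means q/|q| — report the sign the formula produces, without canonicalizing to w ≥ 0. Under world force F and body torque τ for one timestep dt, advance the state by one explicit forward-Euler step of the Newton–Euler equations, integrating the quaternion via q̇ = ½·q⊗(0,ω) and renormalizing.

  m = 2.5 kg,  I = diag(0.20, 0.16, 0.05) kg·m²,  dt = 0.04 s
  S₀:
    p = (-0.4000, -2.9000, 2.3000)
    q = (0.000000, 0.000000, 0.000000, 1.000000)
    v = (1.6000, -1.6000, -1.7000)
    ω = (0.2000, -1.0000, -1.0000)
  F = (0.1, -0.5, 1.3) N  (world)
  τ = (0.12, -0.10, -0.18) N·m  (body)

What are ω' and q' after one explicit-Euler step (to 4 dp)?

ω' = (0.2460, -1.0175, -1.1504)
q' = (0.0200, 0.0200, 0.0040, 0.9996)

α = I⁻¹(τ − ω×Iω) = (1.1500, -0.4375, -3.7600)
new body rate ω' = (0.2460, -1.0175, -1.1504)
2q̇ = q⊗(0,ω) = (1.0000000, 1.0000000, 0.2000000, 0.0000000)
q + ½dt·q⊗(0,ω), renormalized = (0.0200, 0.0200, 0.0040, 0.9996)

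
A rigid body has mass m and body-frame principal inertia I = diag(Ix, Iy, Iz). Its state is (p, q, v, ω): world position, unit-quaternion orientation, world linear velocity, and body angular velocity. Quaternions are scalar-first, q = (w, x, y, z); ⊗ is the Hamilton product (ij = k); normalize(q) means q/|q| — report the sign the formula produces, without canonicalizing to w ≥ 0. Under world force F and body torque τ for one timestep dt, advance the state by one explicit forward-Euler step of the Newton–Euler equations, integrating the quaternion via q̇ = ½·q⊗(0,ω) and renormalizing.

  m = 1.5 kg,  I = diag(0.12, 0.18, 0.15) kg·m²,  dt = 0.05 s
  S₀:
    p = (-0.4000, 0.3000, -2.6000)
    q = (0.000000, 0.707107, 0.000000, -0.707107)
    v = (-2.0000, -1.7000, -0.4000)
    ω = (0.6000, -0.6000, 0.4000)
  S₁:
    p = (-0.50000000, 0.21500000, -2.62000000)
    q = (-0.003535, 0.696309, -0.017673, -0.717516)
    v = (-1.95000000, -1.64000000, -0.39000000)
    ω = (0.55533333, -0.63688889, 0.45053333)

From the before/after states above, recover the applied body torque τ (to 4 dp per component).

rate change Δω = (-0.04466667, -0.03688889, 0.05053333)
ω₀×(Iω₀) = (0.0072, -0.0072, -0.0216)
applied torque τ = (-0.1000, -0.1400, 0.1300)

τ = (-0.1000, -0.1400, 0.1300)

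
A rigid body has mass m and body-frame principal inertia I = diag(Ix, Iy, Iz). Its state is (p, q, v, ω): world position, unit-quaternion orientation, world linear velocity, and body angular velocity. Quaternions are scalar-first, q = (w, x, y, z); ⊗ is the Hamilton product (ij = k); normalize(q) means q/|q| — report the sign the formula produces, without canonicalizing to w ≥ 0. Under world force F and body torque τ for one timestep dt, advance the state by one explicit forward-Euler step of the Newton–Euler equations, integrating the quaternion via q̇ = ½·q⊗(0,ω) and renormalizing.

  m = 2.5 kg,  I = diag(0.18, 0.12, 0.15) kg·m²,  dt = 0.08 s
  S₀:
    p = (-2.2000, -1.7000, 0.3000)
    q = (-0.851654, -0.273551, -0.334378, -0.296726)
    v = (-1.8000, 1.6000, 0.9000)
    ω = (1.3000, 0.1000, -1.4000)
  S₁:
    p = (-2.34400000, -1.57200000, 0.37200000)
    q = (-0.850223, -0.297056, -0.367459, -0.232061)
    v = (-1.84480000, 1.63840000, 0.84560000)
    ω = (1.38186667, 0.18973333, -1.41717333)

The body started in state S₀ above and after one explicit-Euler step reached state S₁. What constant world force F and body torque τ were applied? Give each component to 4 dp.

F = (-1.4000, 1.2000, -1.7000)
τ = (0.1800, 0.0800, -0.0400)

ω₁ − ω₀ = (0.08186667, 0.08973333, -0.01717333)
applied torque τ = (0.1800, 0.0800, -0.0400)
velocity change Δv = (-0.04480000, 0.03840000, -0.05440000)
applied force F = (-1.4000, 1.2000, -1.7000)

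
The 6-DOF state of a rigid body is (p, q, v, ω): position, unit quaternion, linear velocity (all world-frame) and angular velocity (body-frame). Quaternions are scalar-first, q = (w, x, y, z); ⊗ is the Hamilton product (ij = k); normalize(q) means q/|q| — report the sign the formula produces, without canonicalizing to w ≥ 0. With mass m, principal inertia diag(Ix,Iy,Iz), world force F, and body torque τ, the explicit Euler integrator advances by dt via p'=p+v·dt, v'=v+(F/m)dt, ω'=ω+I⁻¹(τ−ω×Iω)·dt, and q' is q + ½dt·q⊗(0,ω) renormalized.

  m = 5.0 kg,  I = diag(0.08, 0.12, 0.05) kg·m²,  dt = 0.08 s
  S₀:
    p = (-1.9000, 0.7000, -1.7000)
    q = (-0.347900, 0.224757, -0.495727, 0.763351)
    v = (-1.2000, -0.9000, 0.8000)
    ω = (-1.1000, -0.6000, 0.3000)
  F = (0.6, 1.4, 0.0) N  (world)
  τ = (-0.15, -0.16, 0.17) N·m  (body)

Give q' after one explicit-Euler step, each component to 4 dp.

Hamilton product q⊗(0,ω) = (-0.2792088, 0.6919825, -0.6983732, -0.7845239)
q' = normalize(q + ½dt·q⊗(0,ω)) = (-0.3586, 0.2521, -0.5230, 0.7310)

q' = (-0.3586, 0.2521, -0.5230, 0.7310)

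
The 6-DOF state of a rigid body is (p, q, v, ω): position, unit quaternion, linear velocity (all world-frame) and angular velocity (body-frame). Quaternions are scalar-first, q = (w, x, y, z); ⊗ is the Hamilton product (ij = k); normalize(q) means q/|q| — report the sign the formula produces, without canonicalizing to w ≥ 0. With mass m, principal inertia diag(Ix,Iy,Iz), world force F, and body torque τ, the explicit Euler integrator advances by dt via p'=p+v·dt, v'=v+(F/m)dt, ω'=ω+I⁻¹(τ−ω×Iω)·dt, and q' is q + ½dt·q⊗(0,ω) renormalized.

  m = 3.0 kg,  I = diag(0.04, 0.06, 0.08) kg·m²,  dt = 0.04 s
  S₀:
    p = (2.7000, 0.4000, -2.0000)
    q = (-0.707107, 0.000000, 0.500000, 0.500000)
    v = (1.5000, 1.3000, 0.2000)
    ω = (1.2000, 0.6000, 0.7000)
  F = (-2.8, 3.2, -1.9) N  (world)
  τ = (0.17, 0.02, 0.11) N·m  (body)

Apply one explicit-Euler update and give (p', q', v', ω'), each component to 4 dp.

p' = (2.7600, 0.4520, -1.9920)
q' = (-0.7198, -0.0160, 0.5033, 0.4779)
v' = (1.4627, 1.3427, 0.1747)
ω' = (1.3616, 0.6357, 0.7478)

p' = p + v·dt = (2.7600, 0.4520, -1.9920)
new velocity v' = (1.4627, 1.3427, 0.1747)
gyro term ω×Iω = (0.0084, -0.0336, 0.0144)
(τ − ω×Iω)/I = (4.0400, 0.8933, 1.1950)
ω' = ω + α·dt = (1.3616, 0.6357, 0.7478)
2q̇ = q⊗(0,ω) = (-0.6500000, -0.7985284, 0.1757358, -1.0949749)
updated quaternion q' = (-0.7198, -0.0160, 0.5033, 0.4779)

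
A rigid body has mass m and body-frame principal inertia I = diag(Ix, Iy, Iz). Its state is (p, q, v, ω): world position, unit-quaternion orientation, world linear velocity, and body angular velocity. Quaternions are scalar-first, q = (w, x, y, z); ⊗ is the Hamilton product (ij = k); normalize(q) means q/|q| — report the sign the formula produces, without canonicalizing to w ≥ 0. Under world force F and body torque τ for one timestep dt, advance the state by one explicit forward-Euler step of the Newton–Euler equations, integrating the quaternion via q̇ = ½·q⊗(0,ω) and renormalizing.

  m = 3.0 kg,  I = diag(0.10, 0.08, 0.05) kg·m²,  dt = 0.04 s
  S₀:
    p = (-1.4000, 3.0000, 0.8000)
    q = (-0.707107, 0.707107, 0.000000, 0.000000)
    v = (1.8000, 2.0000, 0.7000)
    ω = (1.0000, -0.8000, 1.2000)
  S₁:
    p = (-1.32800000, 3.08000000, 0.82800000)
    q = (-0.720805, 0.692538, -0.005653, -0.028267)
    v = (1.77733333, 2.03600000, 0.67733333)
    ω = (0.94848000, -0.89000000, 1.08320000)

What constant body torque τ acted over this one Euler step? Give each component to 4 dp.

ω₁ − ω₀ = (-0.05152000, -0.09000000, -0.11680000)
gyro term ω₀×Iω₀ = (0.0288, 0.0600, 0.0160)
τ = I·(Δω/dt) + ω₀×(Iω₀) = (-0.1000, -0.1200, -0.1300)

τ = (-0.1000, -0.1200, -0.1300)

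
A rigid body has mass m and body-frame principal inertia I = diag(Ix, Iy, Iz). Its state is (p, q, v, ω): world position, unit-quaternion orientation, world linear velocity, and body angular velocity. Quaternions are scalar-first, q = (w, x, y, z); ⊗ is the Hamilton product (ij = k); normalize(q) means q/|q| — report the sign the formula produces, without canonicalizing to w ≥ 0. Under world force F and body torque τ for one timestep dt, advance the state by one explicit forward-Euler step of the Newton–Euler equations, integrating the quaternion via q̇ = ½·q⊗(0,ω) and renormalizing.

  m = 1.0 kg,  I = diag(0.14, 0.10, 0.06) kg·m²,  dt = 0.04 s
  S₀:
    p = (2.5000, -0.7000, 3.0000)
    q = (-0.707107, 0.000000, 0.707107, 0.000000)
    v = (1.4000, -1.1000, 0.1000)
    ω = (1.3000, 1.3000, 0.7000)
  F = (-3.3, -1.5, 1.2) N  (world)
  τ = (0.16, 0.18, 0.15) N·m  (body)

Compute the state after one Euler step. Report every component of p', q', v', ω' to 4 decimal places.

a = F/m = (-3.3000, -1.5000, 1.2000)
p' = p + v·dt = (2.5560, -0.7440, 3.0040)
new velocity v' = (1.2680, -1.1600, 0.1480)
gyro term ω×Iω = (-0.0364, 0.0728, -0.0676)
α = I⁻¹(τ − ω×Iω) = (1.4029, 1.0720, 3.6267)
ω' = ω + α·dt = (1.3561, 1.3429, 0.8451)
2q̇ = q⊗(0,ω) = (-0.9192391, -0.4242642, -0.9192391, -1.4142140)
updated quaternion q' = (-0.7249, -0.0085, 0.6882, -0.0283)

p' = (2.5560, -0.7440, 3.0040)
q' = (-0.7249, -0.0085, 0.6882, -0.0283)
v' = (1.2680, -1.1600, 0.1480)
ω' = (1.3561, 1.3429, 0.8451)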